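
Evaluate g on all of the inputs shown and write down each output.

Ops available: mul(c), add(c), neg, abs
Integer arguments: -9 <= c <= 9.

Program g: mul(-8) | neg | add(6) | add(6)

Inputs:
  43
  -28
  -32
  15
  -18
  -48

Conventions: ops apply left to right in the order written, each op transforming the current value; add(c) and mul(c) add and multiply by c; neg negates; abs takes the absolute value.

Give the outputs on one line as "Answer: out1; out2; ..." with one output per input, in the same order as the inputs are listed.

Execution, op by op:
  43 -> -344 -> 344 -> 350 -> 356
  -28 -> 224 -> -224 -> -218 -> -212
  -32 -> 256 -> -256 -> -250 -> -244
  15 -> -120 -> 120 -> 126 -> 132
  -18 -> 144 -> -144 -> -138 -> -132
  -48 -> 384 -> -384 -> -378 -> -372

356; -212; -244; 132; -132; -372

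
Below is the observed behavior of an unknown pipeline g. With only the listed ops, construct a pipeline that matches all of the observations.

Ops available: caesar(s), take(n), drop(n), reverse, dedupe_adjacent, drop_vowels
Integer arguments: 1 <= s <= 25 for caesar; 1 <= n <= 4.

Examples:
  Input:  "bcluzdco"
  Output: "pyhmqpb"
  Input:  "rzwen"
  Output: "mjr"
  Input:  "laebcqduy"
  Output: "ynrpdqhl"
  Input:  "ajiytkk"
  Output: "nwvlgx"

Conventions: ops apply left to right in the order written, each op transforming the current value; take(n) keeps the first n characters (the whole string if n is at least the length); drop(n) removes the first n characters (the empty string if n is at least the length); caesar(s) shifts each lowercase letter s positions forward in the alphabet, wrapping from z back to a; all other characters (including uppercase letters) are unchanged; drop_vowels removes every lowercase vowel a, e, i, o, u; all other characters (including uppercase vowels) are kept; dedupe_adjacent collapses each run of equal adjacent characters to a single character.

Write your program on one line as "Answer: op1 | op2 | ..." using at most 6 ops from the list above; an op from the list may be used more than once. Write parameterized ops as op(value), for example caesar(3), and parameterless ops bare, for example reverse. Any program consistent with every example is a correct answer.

caesar(13) | reverse | drop_vowels | dedupe_adjacent | reverse

Check, running the answer program on each example:
  "bcluzdco" -> "opyhmqpb" -> "bpqmhypo" -> "bpqmhyp" -> "bpqmhyp" -> "pyhmqpb"
  "rzwen" -> "emjra" -> "arjme" -> "rjm" -> "rjm" -> "mjr"
  "laebcqduy" -> "ynropdqhl" -> "lhqdporny" -> "lhqdprny" -> "lhqdprny" -> "ynrpdqhl"
  "ajiytkk" -> "nwvlgxx" -> "xxglvwn" -> "xxglvwn" -> "xglvwn" -> "nwvlgx"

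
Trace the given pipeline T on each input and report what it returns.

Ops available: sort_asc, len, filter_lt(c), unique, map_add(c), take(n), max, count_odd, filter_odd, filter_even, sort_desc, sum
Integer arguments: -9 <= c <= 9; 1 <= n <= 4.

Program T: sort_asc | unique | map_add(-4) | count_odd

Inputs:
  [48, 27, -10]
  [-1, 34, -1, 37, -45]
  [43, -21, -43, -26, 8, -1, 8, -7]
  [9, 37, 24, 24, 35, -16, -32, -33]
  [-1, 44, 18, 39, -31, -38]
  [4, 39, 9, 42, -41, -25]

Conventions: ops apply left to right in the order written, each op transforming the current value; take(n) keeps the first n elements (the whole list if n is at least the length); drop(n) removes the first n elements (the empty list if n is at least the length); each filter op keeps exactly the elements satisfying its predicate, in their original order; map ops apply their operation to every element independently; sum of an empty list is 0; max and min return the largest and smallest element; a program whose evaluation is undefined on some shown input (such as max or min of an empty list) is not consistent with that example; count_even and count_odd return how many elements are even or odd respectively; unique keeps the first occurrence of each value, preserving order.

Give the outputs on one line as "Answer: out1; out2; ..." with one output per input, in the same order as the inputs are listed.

1; 3; 5; 4; 3; 4

Execution, op by op:
  [48, 27, -10] -> [-10, 27, 48] -> [-10, 27, 48] -> [-14, 23, 44] -> 1
  [-1, 34, -1, 37, -45] -> [-45, -1, -1, 34, 37] -> [-45, -1, 34, 37] -> [-49, -5, 30, 33] -> 3
  [43, -21, -43, -26, 8, -1, 8, -7] -> [-43, -26, -21, -7, -1, 8, 8, 43] -> [-43, -26, -21, -7, -1, 8, 43] -> [-47, -30, -25, -11, -5, 4, 39] -> 5
  [9, 37, 24, 24, 35, -16, -32, -33] -> [-33, -32, -16, 9, 24, 24, 35, 37] -> [-33, -32, -16, 9, 24, 35, 37] -> [-37, -36, -20, 5, 20, 31, 33] -> 4
  [-1, 44, 18, 39, -31, -38] -> [-38, -31, -1, 18, 39, 44] -> [-38, -31, -1, 18, 39, 44] -> [-42, -35, -5, 14, 35, 40] -> 3
  [4, 39, 9, 42, -41, -25] -> [-41, -25, 4, 9, 39, 42] -> [-41, -25, 4, 9, 39, 42] -> [-45, -29, 0, 5, 35, 38] -> 4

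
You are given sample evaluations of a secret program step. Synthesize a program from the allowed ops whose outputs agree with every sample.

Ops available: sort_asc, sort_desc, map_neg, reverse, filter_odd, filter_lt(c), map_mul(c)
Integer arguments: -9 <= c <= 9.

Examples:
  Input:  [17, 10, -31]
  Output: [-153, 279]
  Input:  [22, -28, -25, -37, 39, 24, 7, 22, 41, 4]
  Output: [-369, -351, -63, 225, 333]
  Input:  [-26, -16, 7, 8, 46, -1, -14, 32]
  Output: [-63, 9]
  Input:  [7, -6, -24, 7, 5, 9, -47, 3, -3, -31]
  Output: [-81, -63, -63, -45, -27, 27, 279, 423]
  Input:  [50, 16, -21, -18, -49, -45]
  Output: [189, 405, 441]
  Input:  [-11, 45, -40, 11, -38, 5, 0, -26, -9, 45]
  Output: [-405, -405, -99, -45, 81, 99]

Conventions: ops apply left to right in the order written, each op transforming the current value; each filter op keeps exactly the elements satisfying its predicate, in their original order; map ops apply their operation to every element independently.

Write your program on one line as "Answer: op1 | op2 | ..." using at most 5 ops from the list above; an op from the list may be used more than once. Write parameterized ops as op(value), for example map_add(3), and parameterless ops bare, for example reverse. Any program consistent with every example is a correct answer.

map_mul(-9) | sort_desc | filter_odd | sort_asc

Check, running the answer program on each example:
  [17, 10, -31] -> [-153, -90, 279] -> [279, -90, -153] -> [279, -153] -> [-153, 279]
  [22, -28, -25, -37, 39, 24, 7, 22, 41, 4] -> [-198, 252, 225, 333, -351, -216, -63, -198, -369, -36] -> [333, 252, 225, -36, -63, -198, -198, -216, -351, -369] -> [333, 225, -63, -351, -369] -> [-369, -351, -63, 225, 333]
  [-26, -16, 7, 8, 46, -1, -14, 32] -> [234, 144, -63, -72, -414, 9, 126, -288] -> [234, 144, 126, 9, -63, -72, -288, -414] -> [9, -63] -> [-63, 9]
  [7, -6, -24, 7, 5, 9, -47, 3, -3, -31] -> [-63, 54, 216, -63, -45, -81, 423, -27, 27, 279] -> [423, 279, 216, 54, 27, -27, -45, -63, -63, -81] -> [423, 279, 27, -27, -45, -63, -63, -81] -> [-81, -63, -63, -45, -27, 27, 279, 423]
  [50, 16, -21, -18, -49, -45] -> [-450, -144, 189, 162, 441, 405] -> [441, 405, 189, 162, -144, -450] -> [441, 405, 189] -> [189, 405, 441]
  [-11, 45, -40, 11, -38, 5, 0, -26, -9, 45] -> [99, -405, 360, -99, 342, -45, 0, 234, 81, -405] -> [360, 342, 234, 99, 81, 0, -45, -99, -405, -405] -> [99, 81, -45, -99, -405, -405] -> [-405, -405, -99, -45, 81, 99]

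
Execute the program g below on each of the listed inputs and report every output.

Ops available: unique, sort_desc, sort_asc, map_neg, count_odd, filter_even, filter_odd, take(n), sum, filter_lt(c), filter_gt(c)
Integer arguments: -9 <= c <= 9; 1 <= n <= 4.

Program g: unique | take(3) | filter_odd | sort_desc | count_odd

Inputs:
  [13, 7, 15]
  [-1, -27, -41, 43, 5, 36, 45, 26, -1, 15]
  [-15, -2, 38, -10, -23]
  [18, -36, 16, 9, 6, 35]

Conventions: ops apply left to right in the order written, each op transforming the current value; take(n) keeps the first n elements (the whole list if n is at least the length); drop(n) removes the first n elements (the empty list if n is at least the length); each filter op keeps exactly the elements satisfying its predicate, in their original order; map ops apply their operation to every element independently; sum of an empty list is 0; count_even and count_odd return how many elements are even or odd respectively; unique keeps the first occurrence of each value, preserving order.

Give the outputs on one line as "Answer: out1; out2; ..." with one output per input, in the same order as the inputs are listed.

Execution, op by op:
  [13, 7, 15] -> [13, 7, 15] -> [13, 7, 15] -> [13, 7, 15] -> [15, 13, 7] -> 3
  [-1, -27, -41, 43, 5, 36, 45, 26, -1, 15] -> [-1, -27, -41, 43, 5, 36, 45, 26, 15] -> [-1, -27, -41] -> [-1, -27, -41] -> [-1, -27, -41] -> 3
  [-15, -2, 38, -10, -23] -> [-15, -2, 38, -10, -23] -> [-15, -2, 38] -> [-15] -> [-15] -> 1
  [18, -36, 16, 9, 6, 35] -> [18, -36, 16, 9, 6, 35] -> [18, -36, 16] -> [] -> [] -> 0

3; 3; 1; 0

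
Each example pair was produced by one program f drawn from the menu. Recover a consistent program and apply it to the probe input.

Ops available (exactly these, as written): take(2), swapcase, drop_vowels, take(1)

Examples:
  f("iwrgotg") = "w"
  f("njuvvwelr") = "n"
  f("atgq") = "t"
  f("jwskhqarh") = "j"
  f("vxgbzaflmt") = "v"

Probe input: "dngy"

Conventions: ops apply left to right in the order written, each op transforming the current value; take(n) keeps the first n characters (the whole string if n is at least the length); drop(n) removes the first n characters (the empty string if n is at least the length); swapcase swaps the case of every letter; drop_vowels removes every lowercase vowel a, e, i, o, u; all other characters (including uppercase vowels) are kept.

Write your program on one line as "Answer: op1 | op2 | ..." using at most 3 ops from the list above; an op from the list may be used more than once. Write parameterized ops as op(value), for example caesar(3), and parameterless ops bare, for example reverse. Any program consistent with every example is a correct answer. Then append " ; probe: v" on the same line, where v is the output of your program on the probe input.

drop_vowels | take(1) ; probe: "d"

Check, running the answer program on each example:
  "iwrgotg" -> "wrgtg" -> "w"
  "njuvvwelr" -> "njvvwlr" -> "n"
  "atgq" -> "tgq" -> "t"
  "jwskhqarh" -> "jwskhqrh" -> "j"
  "vxgbzaflmt" -> "vxgbzflmt" -> "v"
  probe: "dngy" -> "dngy" -> "d"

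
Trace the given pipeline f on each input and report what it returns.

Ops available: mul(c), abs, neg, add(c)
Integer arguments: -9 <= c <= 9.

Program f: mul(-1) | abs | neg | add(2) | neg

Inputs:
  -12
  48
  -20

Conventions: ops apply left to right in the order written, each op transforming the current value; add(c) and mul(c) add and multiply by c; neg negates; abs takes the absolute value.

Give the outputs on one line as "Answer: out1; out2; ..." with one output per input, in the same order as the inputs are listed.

10; 46; 18

Execution, op by op:
  -12 -> 12 -> 12 -> -12 -> -10 -> 10
  48 -> -48 -> 48 -> -48 -> -46 -> 46
  -20 -> 20 -> 20 -> -20 -> -18 -> 18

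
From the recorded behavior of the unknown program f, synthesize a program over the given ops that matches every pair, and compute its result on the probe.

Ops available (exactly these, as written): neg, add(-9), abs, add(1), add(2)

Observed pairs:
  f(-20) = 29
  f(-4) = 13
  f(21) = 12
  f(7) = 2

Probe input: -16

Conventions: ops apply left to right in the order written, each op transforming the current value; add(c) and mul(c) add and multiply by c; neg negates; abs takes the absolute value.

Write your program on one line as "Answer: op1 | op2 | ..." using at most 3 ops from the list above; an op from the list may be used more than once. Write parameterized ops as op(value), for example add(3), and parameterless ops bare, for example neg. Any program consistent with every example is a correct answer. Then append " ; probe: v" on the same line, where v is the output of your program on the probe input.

add(-9) | abs ; probe: 25

Check, running the answer program on each example:
  -20 -> -29 -> 29
  -4 -> -13 -> 13
  21 -> 12 -> 12
  7 -> -2 -> 2
  probe: -16 -> -25 -> 25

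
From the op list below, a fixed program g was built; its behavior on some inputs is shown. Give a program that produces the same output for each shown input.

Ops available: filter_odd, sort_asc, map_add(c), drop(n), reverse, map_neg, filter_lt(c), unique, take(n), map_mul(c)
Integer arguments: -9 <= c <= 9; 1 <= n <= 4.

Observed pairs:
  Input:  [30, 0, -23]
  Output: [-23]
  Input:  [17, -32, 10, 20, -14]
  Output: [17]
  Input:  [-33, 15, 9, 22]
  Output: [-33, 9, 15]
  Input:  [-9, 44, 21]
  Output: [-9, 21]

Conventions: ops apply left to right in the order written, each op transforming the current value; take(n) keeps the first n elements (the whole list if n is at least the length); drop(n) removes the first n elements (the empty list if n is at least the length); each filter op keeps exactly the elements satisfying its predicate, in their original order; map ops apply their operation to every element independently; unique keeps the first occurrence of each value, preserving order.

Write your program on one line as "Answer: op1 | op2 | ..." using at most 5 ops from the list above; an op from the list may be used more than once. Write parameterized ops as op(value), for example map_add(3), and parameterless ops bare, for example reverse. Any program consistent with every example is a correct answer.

sort_asc | reverse | filter_odd | sort_asc

Check, running the answer program on each example:
  [30, 0, -23] -> [-23, 0, 30] -> [30, 0, -23] -> [-23] -> [-23]
  [17, -32, 10, 20, -14] -> [-32, -14, 10, 17, 20] -> [20, 17, 10, -14, -32] -> [17] -> [17]
  [-33, 15, 9, 22] -> [-33, 9, 15, 22] -> [22, 15, 9, -33] -> [15, 9, -33] -> [-33, 9, 15]
  [-9, 44, 21] -> [-9, 21, 44] -> [44, 21, -9] -> [21, -9] -> [-9, 21]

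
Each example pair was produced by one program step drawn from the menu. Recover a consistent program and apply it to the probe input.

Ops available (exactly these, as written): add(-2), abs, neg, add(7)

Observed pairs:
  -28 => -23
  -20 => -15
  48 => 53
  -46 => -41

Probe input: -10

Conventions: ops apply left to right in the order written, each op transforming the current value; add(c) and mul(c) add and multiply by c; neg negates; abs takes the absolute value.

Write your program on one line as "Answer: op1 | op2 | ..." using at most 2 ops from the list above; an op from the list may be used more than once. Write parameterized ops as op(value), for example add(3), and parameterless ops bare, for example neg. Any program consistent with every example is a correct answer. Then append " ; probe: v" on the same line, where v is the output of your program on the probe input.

add(-2) | add(7) ; probe: -5

Check, running the answer program on each example:
  -28 -> -30 -> -23
  -20 -> -22 -> -15
  48 -> 46 -> 53
  -46 -> -48 -> -41
  probe: -10 -> -12 -> -5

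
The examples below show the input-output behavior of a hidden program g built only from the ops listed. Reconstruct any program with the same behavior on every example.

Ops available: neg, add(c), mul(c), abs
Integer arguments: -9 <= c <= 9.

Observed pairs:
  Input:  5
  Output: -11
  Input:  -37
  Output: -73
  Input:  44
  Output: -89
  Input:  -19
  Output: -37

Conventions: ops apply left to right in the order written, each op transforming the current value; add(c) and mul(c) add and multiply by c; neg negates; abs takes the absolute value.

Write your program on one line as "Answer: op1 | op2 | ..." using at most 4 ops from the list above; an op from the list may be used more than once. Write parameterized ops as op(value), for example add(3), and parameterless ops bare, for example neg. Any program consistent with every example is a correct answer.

mul(-2) | add(-1) | abs | neg

Check, running the answer program on each example:
  5 -> -10 -> -11 -> 11 -> -11
  -37 -> 74 -> 73 -> 73 -> -73
  44 -> -88 -> -89 -> 89 -> -89
  -19 -> 38 -> 37 -> 37 -> -37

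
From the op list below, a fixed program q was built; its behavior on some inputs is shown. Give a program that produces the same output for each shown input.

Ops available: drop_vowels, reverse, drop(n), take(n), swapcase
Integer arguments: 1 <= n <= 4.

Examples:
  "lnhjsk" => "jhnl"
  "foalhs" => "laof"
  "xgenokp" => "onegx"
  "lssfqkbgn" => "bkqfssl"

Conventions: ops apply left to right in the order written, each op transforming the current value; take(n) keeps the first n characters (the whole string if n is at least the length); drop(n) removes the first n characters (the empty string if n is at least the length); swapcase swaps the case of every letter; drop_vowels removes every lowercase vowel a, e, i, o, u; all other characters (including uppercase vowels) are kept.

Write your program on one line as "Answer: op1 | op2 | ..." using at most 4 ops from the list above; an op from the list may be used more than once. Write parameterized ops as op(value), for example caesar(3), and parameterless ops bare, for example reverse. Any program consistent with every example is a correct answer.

swapcase | reverse | swapcase | drop(2)

Check, running the answer program on each example:
  "lnhjsk" -> "LNHJSK" -> "KSJHNL" -> "ksjhnl" -> "jhnl"
  "foalhs" -> "FOALHS" -> "SHLAOF" -> "shlaof" -> "laof"
  "xgenokp" -> "XGENOKP" -> "PKONEGX" -> "pkonegx" -> "onegx"
  "lssfqkbgn" -> "LSSFQKBGN" -> "NGBKQFSSL" -> "ngbkqfssl" -> "bkqfssl"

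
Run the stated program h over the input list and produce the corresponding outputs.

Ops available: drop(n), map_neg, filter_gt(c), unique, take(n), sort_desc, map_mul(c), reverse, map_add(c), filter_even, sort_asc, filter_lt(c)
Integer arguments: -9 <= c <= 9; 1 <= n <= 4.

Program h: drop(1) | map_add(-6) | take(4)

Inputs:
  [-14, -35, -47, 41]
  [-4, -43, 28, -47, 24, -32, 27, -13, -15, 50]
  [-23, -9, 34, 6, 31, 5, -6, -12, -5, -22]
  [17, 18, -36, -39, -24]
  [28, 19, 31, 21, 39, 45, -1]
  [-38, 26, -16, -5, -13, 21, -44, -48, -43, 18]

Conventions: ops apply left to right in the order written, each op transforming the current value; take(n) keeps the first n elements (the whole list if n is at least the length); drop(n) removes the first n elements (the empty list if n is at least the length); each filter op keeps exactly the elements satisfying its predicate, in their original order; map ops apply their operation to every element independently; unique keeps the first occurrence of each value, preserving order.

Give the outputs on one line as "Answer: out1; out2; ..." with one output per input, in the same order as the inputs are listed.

[-41, -53, 35]; [-49, 22, -53, 18]; [-15, 28, 0, 25]; [12, -42, -45, -30]; [13, 25, 15, 33]; [20, -22, -11, -19]

Execution, op by op:
  [-14, -35, -47, 41] -> [-35, -47, 41] -> [-41, -53, 35] -> [-41, -53, 35]
  [-4, -43, 28, -47, 24, -32, 27, -13, -15, 50] -> [-43, 28, -47, 24, -32, 27, -13, -15, 50] -> [-49, 22, -53, 18, -38, 21, -19, -21, 44] -> [-49, 22, -53, 18]
  [-23, -9, 34, 6, 31, 5, -6, -12, -5, -22] -> [-9, 34, 6, 31, 5, -6, -12, -5, -22] -> [-15, 28, 0, 25, -1, -12, -18, -11, -28] -> [-15, 28, 0, 25]
  [17, 18, -36, -39, -24] -> [18, -36, -39, -24] -> [12, -42, -45, -30] -> [12, -42, -45, -30]
  [28, 19, 31, 21, 39, 45, -1] -> [19, 31, 21, 39, 45, -1] -> [13, 25, 15, 33, 39, -7] -> [13, 25, 15, 33]
  [-38, 26, -16, -5, -13, 21, -44, -48, -43, 18] -> [26, -16, -5, -13, 21, -44, -48, -43, 18] -> [20, -22, -11, -19, 15, -50, -54, -49, 12] -> [20, -22, -11, -19]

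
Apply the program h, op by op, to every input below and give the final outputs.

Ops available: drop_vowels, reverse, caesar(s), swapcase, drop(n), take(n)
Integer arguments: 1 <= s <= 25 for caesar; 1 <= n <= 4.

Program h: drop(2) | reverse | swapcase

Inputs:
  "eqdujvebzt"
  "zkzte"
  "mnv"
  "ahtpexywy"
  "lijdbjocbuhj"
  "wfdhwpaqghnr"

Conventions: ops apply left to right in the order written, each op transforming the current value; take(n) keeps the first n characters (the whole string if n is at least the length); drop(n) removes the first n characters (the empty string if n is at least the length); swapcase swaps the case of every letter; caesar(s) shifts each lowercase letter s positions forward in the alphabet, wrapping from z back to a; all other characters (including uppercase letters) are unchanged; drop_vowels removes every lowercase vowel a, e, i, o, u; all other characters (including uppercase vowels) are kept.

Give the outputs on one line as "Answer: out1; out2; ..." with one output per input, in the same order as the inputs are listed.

Execution, op by op:
  "eqdujvebzt" -> "dujvebzt" -> "tzbevjud" -> "TZBEVJUD"
  "zkzte" -> "zte" -> "etz" -> "ETZ"
  "mnv" -> "v" -> "v" -> "V"
  "ahtpexywy" -> "tpexywy" -> "ywyxept" -> "YWYXEPT"
  "lijdbjocbuhj" -> "jdbjocbuhj" -> "jhubcojbdj" -> "JHUBCOJBDJ"
  "wfdhwpaqghnr" -> "dhwpaqghnr" -> "rnhgqapwhd" -> "RNHGQAPWHD"

"TZBEVJUD"; "ETZ"; "V"; "YWYXEPT"; "JHUBCOJBDJ"; "RNHGQAPWHD"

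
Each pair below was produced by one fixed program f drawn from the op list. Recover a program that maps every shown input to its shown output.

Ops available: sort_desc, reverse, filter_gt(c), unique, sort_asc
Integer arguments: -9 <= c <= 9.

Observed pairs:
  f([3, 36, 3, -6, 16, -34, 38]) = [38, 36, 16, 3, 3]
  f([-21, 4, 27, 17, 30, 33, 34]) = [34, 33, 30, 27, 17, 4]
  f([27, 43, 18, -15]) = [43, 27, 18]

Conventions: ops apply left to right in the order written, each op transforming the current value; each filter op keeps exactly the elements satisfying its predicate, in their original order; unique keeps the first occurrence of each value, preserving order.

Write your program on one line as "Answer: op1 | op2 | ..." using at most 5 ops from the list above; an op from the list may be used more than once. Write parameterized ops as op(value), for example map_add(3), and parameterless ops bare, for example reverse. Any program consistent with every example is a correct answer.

sort_desc | reverse | filter_gt(-1) | reverse

Check, running the answer program on each example:
  [3, 36, 3, -6, 16, -34, 38] -> [38, 36, 16, 3, 3, -6, -34] -> [-34, -6, 3, 3, 16, 36, 38] -> [3, 3, 16, 36, 38] -> [38, 36, 16, 3, 3]
  [-21, 4, 27, 17, 30, 33, 34] -> [34, 33, 30, 27, 17, 4, -21] -> [-21, 4, 17, 27, 30, 33, 34] -> [4, 17, 27, 30, 33, 34] -> [34, 33, 30, 27, 17, 4]
  [27, 43, 18, -15] -> [43, 27, 18, -15] -> [-15, 18, 27, 43] -> [18, 27, 43] -> [43, 27, 18]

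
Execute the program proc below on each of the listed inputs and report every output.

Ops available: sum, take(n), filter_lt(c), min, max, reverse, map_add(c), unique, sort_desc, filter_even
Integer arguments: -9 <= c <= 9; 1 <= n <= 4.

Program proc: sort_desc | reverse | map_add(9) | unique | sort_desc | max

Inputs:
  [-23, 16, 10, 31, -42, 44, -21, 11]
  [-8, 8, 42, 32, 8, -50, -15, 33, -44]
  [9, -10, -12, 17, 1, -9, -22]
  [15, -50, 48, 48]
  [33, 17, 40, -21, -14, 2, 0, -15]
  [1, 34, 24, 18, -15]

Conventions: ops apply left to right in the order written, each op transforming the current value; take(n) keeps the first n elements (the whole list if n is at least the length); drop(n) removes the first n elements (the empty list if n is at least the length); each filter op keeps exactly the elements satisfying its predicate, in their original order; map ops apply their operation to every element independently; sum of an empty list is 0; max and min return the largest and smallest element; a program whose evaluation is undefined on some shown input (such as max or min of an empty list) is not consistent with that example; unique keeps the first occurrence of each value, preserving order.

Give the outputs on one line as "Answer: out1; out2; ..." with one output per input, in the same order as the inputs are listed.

53; 51; 26; 57; 49; 43

Execution, op by op:
  [-23, 16, 10, 31, -42, 44, -21, 11] -> [44, 31, 16, 11, 10, -21, -23, -42] -> [-42, -23, -21, 10, 11, 16, 31, 44] -> [-33, -14, -12, 19, 20, 25, 40, 53] -> [-33, -14, -12, 19, 20, 25, 40, 53] -> [53, 40, 25, 20, 19, -12, -14, -33] -> 53
  [-8, 8, 42, 32, 8, -50, -15, 33, -44] -> [42, 33, 32, 8, 8, -8, -15, -44, -50] -> [-50, -44, -15, -8, 8, 8, 32, 33, 42] -> [-41, -35, -6, 1, 17, 17, 41, 42, 51] -> [-41, -35, -6, 1, 17, 41, 42, 51] -> [51, 42, 41, 17, 1, -6, -35, -41] -> 51
  [9, -10, -12, 17, 1, -9, -22] -> [17, 9, 1, -9, -10, -12, -22] -> [-22, -12, -10, -9, 1, 9, 17] -> [-13, -3, -1, 0, 10, 18, 26] -> [-13, -3, -1, 0, 10, 18, 26] -> [26, 18, 10, 0, -1, -3, -13] -> 26
  [15, -50, 48, 48] -> [48, 48, 15, -50] -> [-50, 15, 48, 48] -> [-41, 24, 57, 57] -> [-41, 24, 57] -> [57, 24, -41] -> 57
  [33, 17, 40, -21, -14, 2, 0, -15] -> [40, 33, 17, 2, 0, -14, -15, -21] -> [-21, -15, -14, 0, 2, 17, 33, 40] -> [-12, -6, -5, 9, 11, 26, 42, 49] -> [-12, -6, -5, 9, 11, 26, 42, 49] -> [49, 42, 26, 11, 9, -5, -6, -12] -> 49
  [1, 34, 24, 18, -15] -> [34, 24, 18, 1, -15] -> [-15, 1, 18, 24, 34] -> [-6, 10, 27, 33, 43] -> [-6, 10, 27, 33, 43] -> [43, 33, 27, 10, -6] -> 43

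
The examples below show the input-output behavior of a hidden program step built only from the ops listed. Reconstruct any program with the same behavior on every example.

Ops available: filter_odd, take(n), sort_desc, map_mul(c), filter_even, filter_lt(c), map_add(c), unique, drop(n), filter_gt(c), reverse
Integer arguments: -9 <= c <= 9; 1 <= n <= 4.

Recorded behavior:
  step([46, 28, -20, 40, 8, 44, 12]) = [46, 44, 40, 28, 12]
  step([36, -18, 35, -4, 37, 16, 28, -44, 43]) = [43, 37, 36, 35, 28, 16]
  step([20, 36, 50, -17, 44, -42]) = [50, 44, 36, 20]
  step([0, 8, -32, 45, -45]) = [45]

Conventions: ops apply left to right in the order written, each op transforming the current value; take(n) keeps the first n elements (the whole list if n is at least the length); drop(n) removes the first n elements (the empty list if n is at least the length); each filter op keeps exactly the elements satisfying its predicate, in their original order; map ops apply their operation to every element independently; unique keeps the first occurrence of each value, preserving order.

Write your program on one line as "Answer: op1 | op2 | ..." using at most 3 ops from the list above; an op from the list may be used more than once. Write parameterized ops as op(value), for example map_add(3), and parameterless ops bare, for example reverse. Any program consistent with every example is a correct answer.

sort_desc | filter_gt(9)

Check, running the answer program on each example:
  [46, 28, -20, 40, 8, 44, 12] -> [46, 44, 40, 28, 12, 8, -20] -> [46, 44, 40, 28, 12]
  [36, -18, 35, -4, 37, 16, 28, -44, 43] -> [43, 37, 36, 35, 28, 16, -4, -18, -44] -> [43, 37, 36, 35, 28, 16]
  [20, 36, 50, -17, 44, -42] -> [50, 44, 36, 20, -17, -42] -> [50, 44, 36, 20]
  [0, 8, -32, 45, -45] -> [45, 8, 0, -32, -45] -> [45]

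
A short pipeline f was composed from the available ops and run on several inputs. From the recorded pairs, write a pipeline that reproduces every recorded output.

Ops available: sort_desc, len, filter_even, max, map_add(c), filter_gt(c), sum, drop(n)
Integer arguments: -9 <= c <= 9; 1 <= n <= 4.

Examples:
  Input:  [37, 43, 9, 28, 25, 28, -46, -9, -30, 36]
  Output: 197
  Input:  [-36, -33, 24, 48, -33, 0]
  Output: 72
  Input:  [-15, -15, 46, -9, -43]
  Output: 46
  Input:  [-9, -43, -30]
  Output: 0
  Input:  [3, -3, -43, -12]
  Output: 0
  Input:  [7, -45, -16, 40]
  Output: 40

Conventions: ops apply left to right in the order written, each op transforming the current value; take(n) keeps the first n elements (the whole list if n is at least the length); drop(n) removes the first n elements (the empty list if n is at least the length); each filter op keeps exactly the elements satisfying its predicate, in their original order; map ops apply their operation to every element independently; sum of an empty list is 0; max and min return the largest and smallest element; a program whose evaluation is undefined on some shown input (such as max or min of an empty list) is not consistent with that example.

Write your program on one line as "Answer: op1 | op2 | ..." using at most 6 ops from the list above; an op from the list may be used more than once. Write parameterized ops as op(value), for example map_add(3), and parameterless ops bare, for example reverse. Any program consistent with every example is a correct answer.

filter_gt(-4) | filter_gt(7) | sort_desc | filter_gt(9) | sum

Check, running the answer program on each example:
  [37, 43, 9, 28, 25, 28, -46, -9, -30, 36] -> [37, 43, 9, 28, 25, 28, 36] -> [37, 43, 9, 28, 25, 28, 36] -> [43, 37, 36, 28, 28, 25, 9] -> [43, 37, 36, 28, 28, 25] -> 197
  [-36, -33, 24, 48, -33, 0] -> [24, 48, 0] -> [24, 48] -> [48, 24] -> [48, 24] -> 72
  [-15, -15, 46, -9, -43] -> [46] -> [46] -> [46] -> [46] -> 46
  [-9, -43, -30] -> [] -> [] -> [] -> [] -> 0
  [3, -3, -43, -12] -> [3, -3] -> [] -> [] -> [] -> 0
  [7, -45, -16, 40] -> [7, 40] -> [40] -> [40] -> [40] -> 40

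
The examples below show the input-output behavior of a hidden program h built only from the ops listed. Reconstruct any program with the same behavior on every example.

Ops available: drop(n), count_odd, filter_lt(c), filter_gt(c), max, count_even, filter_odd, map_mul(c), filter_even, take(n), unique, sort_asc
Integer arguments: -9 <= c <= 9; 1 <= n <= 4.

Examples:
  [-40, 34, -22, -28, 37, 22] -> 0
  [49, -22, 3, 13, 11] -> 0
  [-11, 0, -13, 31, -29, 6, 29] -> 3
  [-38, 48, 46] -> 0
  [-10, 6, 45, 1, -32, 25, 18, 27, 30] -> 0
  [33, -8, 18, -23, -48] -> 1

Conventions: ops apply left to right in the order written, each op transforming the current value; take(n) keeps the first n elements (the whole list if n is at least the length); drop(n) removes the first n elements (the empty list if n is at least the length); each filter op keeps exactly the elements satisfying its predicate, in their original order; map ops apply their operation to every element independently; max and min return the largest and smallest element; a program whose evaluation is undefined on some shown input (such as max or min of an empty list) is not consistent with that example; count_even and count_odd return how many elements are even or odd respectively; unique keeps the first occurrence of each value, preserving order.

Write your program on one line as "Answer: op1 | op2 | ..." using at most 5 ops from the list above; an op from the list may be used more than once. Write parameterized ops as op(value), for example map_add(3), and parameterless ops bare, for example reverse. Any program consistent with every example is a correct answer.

map_mul(5) | filter_odd | filter_lt(3) | sort_asc | count_odd

Check, running the answer program on each example:
  [-40, 34, -22, -28, 37, 22] -> [-200, 170, -110, -140, 185, 110] -> [185] -> [] -> [] -> 0
  [49, -22, 3, 13, 11] -> [245, -110, 15, 65, 55] -> [245, 15, 65, 55] -> [] -> [] -> 0
  [-11, 0, -13, 31, -29, 6, 29] -> [-55, 0, -65, 155, -145, 30, 145] -> [-55, -65, 155, -145, 145] -> [-55, -65, -145] -> [-145, -65, -55] -> 3
  [-38, 48, 46] -> [-190, 240, 230] -> [] -> [] -> [] -> 0
  [-10, 6, 45, 1, -32, 25, 18, 27, 30] -> [-50, 30, 225, 5, -160, 125, 90, 135, 150] -> [225, 5, 125, 135] -> [] -> [] -> 0
  [33, -8, 18, -23, -48] -> [165, -40, 90, -115, -240] -> [165, -115] -> [-115] -> [-115] -> 1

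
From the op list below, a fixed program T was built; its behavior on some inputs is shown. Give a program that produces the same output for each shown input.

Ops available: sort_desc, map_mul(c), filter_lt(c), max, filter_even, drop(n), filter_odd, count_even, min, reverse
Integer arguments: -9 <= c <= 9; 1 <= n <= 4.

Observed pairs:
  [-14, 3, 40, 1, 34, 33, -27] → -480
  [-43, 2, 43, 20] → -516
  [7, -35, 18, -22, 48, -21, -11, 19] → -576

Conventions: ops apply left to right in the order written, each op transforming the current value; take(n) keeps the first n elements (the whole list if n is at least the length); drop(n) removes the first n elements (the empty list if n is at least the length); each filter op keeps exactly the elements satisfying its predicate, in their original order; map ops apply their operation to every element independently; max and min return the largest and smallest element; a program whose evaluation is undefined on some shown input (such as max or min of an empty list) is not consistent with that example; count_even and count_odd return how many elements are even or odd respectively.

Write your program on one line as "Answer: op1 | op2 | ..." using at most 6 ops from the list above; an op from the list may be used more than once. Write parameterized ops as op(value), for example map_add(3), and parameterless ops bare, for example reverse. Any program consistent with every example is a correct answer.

map_mul(-4) | map_mul(3) | filter_lt(3) | sort_desc | min

Check, running the answer program on each example:
  [-14, 3, 40, 1, 34, 33, -27] -> [56, -12, -160, -4, -136, -132, 108] -> [168, -36, -480, -12, -408, -396, 324] -> [-36, -480, -12, -408, -396] -> [-12, -36, -396, -408, -480] -> -480
  [-43, 2, 43, 20] -> [172, -8, -172, -80] -> [516, -24, -516, -240] -> [-24, -516, -240] -> [-24, -240, -516] -> -516
  [7, -35, 18, -22, 48, -21, -11, 19] -> [-28, 140, -72, 88, -192, 84, 44, -76] -> [-84, 420, -216, 264, -576, 252, 132, -228] -> [-84, -216, -576, -228] -> [-84, -216, -228, -576] -> -576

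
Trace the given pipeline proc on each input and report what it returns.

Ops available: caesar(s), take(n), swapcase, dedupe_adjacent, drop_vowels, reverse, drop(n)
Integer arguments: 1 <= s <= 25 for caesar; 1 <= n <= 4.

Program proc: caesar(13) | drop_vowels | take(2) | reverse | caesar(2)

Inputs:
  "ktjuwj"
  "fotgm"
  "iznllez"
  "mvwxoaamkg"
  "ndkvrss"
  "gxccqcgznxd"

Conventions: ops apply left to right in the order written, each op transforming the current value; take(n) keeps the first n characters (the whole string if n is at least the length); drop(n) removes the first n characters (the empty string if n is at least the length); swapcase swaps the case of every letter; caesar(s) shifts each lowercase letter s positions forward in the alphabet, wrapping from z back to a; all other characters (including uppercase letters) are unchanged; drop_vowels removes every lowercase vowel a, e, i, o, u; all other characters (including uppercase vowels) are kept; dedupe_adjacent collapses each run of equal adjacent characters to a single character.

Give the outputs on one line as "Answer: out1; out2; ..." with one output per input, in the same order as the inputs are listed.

"iz"; "du"; "ox"; "lb"; "zs"; "mv"

Execution, op by op:
  "ktjuwj" -> "xgwhjw" -> "xgwhjw" -> "xg" -> "gx" -> "iz"
  "fotgm" -> "sbgtz" -> "sbgtz" -> "sb" -> "bs" -> "du"
  "iznllez" -> "vmayyrm" -> "vmyyrm" -> "vm" -> "mv" -> "ox"
  "mvwxoaamkg" -> "zijkbnnzxt" -> "zjkbnnzxt" -> "zj" -> "jz" -> "lb"
  "ndkvrss" -> "aqxieff" -> "qxff" -> "qx" -> "xq" -> "zs"
  "gxccqcgznxd" -> "tkppdptmakq" -> "tkppdptmkq" -> "tk" -> "kt" -> "mv"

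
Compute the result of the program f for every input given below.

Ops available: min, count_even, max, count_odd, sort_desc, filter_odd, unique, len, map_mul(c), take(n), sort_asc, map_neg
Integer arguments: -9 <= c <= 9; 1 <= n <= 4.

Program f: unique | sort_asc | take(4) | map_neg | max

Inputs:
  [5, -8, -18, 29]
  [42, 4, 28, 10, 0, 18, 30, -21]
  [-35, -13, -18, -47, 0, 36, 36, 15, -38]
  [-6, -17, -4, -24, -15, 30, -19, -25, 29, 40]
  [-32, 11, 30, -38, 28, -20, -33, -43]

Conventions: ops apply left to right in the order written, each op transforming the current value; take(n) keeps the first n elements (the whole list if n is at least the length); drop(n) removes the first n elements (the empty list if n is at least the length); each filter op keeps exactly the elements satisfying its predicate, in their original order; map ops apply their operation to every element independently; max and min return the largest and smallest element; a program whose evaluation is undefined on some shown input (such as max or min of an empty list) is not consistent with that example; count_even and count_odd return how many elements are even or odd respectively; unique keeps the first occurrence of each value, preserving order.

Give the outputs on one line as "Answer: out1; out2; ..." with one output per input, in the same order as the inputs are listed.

Execution, op by op:
  [5, -8, -18, 29] -> [5, -8, -18, 29] -> [-18, -8, 5, 29] -> [-18, -8, 5, 29] -> [18, 8, -5, -29] -> 18
  [42, 4, 28, 10, 0, 18, 30, -21] -> [42, 4, 28, 10, 0, 18, 30, -21] -> [-21, 0, 4, 10, 18, 28, 30, 42] -> [-21, 0, 4, 10] -> [21, 0, -4, -10] -> 21
  [-35, -13, -18, -47, 0, 36, 36, 15, -38] -> [-35, -13, -18, -47, 0, 36, 15, -38] -> [-47, -38, -35, -18, -13, 0, 15, 36] -> [-47, -38, -35, -18] -> [47, 38, 35, 18] -> 47
  [-6, -17, -4, -24, -15, 30, -19, -25, 29, 40] -> [-6, -17, -4, -24, -15, 30, -19, -25, 29, 40] -> [-25, -24, -19, -17, -15, -6, -4, 29, 30, 40] -> [-25, -24, -19, -17] -> [25, 24, 19, 17] -> 25
  [-32, 11, 30, -38, 28, -20, -33, -43] -> [-32, 11, 30, -38, 28, -20, -33, -43] -> [-43, -38, -33, -32, -20, 11, 28, 30] -> [-43, -38, -33, -32] -> [43, 38, 33, 32] -> 43

18; 21; 47; 25; 43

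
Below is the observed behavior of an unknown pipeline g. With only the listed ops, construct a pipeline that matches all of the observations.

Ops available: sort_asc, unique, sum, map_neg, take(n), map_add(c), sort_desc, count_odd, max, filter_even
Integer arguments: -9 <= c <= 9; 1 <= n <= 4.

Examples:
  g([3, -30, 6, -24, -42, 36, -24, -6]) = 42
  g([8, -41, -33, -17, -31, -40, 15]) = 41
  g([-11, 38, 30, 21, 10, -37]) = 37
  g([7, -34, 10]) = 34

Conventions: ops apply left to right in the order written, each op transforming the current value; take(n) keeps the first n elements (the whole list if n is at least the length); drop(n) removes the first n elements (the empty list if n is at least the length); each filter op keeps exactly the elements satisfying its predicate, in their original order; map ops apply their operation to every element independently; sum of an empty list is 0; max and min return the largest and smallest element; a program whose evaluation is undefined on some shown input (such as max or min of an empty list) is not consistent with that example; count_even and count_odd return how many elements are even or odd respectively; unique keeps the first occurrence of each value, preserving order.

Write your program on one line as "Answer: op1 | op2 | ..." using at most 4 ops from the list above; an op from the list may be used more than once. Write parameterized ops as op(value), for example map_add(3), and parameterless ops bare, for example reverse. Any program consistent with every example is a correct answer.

sort_asc | map_neg | sort_asc | max

Check, running the answer program on each example:
  [3, -30, 6, -24, -42, 36, -24, -6] -> [-42, -30, -24, -24, -6, 3, 6, 36] -> [42, 30, 24, 24, 6, -3, -6, -36] -> [-36, -6, -3, 6, 24, 24, 30, 42] -> 42
  [8, -41, -33, -17, -31, -40, 15] -> [-41, -40, -33, -31, -17, 8, 15] -> [41, 40, 33, 31, 17, -8, -15] -> [-15, -8, 17, 31, 33, 40, 41] -> 41
  [-11, 38, 30, 21, 10, -37] -> [-37, -11, 10, 21, 30, 38] -> [37, 11, -10, -21, -30, -38] -> [-38, -30, -21, -10, 11, 37] -> 37
  [7, -34, 10] -> [-34, 7, 10] -> [34, -7, -10] -> [-10, -7, 34] -> 34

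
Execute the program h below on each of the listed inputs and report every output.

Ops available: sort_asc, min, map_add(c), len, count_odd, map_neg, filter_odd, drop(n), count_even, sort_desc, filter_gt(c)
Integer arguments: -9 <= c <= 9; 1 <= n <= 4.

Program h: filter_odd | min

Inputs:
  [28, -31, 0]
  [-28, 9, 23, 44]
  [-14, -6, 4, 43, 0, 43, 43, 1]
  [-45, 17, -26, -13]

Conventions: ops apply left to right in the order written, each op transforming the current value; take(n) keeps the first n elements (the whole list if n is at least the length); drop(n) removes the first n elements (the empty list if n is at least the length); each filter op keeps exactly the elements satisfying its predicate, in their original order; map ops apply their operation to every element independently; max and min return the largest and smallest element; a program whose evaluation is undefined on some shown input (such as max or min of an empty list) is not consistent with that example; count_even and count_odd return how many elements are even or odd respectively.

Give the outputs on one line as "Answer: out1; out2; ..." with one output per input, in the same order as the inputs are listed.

-31; 9; 1; -45

Execution, op by op:
  [28, -31, 0] -> [-31] -> -31
  [-28, 9, 23, 44] -> [9, 23] -> 9
  [-14, -6, 4, 43, 0, 43, 43, 1] -> [43, 43, 43, 1] -> 1
  [-45, 17, -26, -13] -> [-45, 17, -13] -> -45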